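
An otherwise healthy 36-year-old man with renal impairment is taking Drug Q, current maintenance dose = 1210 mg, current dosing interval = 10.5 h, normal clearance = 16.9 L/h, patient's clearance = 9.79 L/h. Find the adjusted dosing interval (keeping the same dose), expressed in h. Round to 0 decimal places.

18 h

To keep the same average steady-state level, dosing rate must scale with clearance.
CL ratio = 9.79 / 16.9 = 0.5793
New interval (same dose) = 10.5 / 0.5793 = 18.13 h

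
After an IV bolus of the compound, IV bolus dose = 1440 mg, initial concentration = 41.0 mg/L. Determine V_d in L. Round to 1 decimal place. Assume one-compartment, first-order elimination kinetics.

Vd = Dose / C₀ = 1440 / 41.0 = 35.12 L

35.1 L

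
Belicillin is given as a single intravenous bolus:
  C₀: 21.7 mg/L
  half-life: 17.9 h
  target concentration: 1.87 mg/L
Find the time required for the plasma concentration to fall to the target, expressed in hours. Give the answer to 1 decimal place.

k = ln2 / t½ = 0.693147 / 17.9 = 0.03872 h⁻¹
t = ln(C₀ / C) / k = ln(21.70 / 1.87) / 0.03872
  = ln(11.60) / 0.03872 = 2.451 / 0.03872 = 63.30 h

63.3 h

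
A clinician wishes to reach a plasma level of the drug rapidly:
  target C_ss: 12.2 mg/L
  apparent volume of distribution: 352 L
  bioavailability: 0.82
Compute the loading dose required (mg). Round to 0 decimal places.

LD = Css × Vd / F = 12.2 × 352 / 0.82 = 5237 mg

5237 mg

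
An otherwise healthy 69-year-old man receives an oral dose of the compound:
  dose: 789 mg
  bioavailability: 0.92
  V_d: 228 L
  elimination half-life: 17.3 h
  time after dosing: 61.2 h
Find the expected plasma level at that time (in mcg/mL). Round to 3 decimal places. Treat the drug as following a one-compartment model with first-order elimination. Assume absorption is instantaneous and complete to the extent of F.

Amount reaching circulation = F × Dose = 0.92 × 789.0 = 725.9 mg
C₀ = F·Dose / Vd = 725.9 / 228 = 3.184 mg/L
k = ln2 / t½ = 0.693147 / 17.3 = 0.04007 h⁻¹
C = C₀ · e^(−k·t) = 3.184 × e^(−0.04007 × 61.2)
  = 3.184 × 0.08610 = 0.2741 mg/L
(0.2741 mg/L = 0.2741 mcg/mL)

0.274 mcg/mL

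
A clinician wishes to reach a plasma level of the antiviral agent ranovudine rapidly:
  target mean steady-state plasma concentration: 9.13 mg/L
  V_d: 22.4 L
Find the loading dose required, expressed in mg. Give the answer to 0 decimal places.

205 mg

LD = Css × Vd = 9.13 × 22.4 = 204.5 mg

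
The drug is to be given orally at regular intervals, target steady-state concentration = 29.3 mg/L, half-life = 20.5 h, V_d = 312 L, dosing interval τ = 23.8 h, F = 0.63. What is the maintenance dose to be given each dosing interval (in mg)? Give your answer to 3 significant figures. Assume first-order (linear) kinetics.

11700 mg

k = ln2 / t½ = 0.693147 / 20.5 = 0.03381 h⁻¹
CL = k × Vd = 0.03381 × 312 = 10.55 L/h
At steady state, F × (Dose/τ) = Css × CL.
Dose = Css × CL × τ / F = 29.3 × 10.55 × 23.8 / 0.63 = 11680 mg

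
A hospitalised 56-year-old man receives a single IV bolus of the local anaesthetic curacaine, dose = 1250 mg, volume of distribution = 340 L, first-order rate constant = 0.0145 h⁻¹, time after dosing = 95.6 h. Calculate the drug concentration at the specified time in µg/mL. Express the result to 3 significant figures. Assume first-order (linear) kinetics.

0.919 µg/mL

C₀ = Dose / Vd = 1250 / 340 = 3.676 mg/L
C = C₀ · e^(−k·t) = 3.676 × e^(−0.01450 × 95.6)
  = 3.676 × 0.2500 = 0.9190 mg/L
(0.9190 mg/L = 0.9190 µg/mL)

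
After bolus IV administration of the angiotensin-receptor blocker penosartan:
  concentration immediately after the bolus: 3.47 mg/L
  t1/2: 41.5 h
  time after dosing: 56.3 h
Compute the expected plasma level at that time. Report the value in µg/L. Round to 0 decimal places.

1355 µg/L

k = ln2 / t½ = 0.693147 / 41.5 = 0.01670 h⁻¹
C = C₀ · e^(−k·t) = 3.470 × e^(−0.01670 × 56.3)
  = 3.470 × 0.3905 = 1.355 mg/L
Convert: 1.355 mg/L × 1000 = 1355 µg/L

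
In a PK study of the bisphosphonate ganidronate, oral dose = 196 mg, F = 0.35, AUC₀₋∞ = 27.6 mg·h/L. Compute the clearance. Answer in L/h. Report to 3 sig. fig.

2.49 L/h

CL = F·Dose / AUC = 0.35 × 196 / 27.6 = 2.486 L/h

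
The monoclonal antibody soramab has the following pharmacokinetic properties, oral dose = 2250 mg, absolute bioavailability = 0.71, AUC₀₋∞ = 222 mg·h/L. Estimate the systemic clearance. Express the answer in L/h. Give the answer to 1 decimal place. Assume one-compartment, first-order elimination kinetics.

7.2 L/h

CL = F·Dose / AUC = 0.71 × 2250 / 222 = 7.196 L/h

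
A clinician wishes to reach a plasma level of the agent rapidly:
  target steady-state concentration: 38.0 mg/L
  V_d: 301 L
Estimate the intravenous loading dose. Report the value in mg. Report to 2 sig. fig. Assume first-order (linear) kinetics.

LD = Css × Vd = 38.0 × 301 = 11440 mg

11000 mg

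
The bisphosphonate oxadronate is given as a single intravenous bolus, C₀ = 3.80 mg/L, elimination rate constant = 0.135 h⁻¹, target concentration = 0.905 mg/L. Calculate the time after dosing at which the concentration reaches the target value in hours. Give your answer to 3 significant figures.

t = ln(C₀ / C) / k = ln(3.800 / 0.905) / 0.1350
  = ln(4.199) / 0.1350 = 1.435 / 0.1350 = 10.63 h

10.6 h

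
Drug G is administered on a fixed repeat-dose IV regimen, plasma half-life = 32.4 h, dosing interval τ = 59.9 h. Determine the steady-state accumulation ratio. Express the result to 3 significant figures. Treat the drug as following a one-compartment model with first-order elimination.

k = ln2 / t½ = 0.693147 / 32.4 = 0.02139 h⁻¹
e^(−kτ) = e^(−0.02139 × 59.9) = 0.2777
Accumulation ratio R = 1 / (1 − e^(−kτ)) = 1 / (1 − 0.2777) = 1.384

1.38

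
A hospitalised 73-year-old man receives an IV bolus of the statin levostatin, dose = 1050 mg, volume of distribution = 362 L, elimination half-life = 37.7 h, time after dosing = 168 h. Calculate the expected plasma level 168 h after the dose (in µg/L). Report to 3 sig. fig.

132 µg/L

C₀ = Dose / Vd = 1050 / 362 = 2.901 mg/L
k = ln2 / t½ = 0.693147 / 37.7 = 0.01839 h⁻¹
C = C₀ · e^(−k·t) = 2.901 × e^(−0.01839 × 168)
  = 2.901 × 0.04552 = 0.1321 mg/L
Convert: 0.1321 mg/L × 1000 = 132.1 µg/L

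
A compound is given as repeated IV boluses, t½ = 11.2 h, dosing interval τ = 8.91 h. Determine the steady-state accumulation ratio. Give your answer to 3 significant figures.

k = ln2 / t½ = 0.693147 / 11.2 = 0.06189 h⁻¹
e^(−kτ) = e^(−0.06189 × 8.91) = 0.5761
Accumulation ratio R = 1 / (1 − e^(−kτ)) = 1 / (1 − 0.5761) = 2.359

2.36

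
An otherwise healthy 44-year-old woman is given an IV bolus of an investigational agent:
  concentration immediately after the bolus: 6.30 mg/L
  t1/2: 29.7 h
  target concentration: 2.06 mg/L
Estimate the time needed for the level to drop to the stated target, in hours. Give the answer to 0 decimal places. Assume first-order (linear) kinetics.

48 h

k = ln2 / t½ = 0.693147 / 29.7 = 0.02334 h⁻¹
t = ln(C₀ / C) / k = ln(6.300 / 2.06) / 0.02334
  = ln(3.058) / 0.02334 = 1.118 / 0.02334 = 47.90 h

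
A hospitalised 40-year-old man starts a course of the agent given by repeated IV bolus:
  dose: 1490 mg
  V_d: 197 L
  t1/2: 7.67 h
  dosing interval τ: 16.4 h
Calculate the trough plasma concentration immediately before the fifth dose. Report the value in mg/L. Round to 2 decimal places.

2.22 mg/L

C₀ per dose = Dose / Vd = 1490 / 197 = 7.563 mg/L
k = ln2 / t½ = 0.693147 / 7.67 = 0.09037 h⁻¹
Fraction remaining after one interval: r = e^(−kτ) = e^(−0.09037 × 16.4) = 0.2272
Before dose 5, 4 doses have been given (aged 1τ, 2τ, 3τ, 4τ).
C_trough = C₀ × (r + r² + … + r^4) = C₀ × r(1−r^4)/(1−r)
        = 7.563 × 0.2272 × (1 − 0.002665) / (1 − 0.2272) = 2.218 mg/L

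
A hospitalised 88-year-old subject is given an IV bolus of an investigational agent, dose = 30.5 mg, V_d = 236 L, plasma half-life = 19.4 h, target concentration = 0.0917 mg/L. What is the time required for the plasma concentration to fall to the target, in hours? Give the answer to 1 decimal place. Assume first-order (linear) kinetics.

C₀ = Dose / Vd = 30.50 / 236 = 0.1292 mg/L
k = ln2 / t½ = 0.693147 / 19.4 = 0.03573 h⁻¹
t = ln(C₀ / C) / k = ln(0.1292 / 0.0917) / 0.03573
  = ln(1.409) / 0.03573 = 0.3429 / 0.03573 = 9.597 h

9.6 h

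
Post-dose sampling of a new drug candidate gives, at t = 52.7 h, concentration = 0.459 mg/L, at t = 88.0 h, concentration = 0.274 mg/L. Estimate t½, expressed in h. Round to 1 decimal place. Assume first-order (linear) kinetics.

k = ln(C₁/C₂) / (t₂ − t₁) = ln(0.459/0.274) / (88.0 − 52.7)
  = 0.5159 / 35.30 = 0.01461 h⁻¹
t½ = ln2 / k = 0.693147 / 0.01461 = 47.44 h

47.4 h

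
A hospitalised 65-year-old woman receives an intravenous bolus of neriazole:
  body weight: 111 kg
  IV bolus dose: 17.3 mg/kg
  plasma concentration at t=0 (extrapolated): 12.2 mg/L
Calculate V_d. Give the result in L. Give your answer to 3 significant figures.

157 L

Dose = 17.3 × 111 = 1920 mg
Vd = Dose / C₀ = 1920 / 12.2 = 157.4 L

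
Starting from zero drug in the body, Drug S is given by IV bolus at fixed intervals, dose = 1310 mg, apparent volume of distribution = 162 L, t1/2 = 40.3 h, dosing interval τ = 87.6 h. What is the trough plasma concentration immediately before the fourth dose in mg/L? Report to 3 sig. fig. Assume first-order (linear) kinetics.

2.28 mg/L

C₀ per dose = Dose / Vd = 1310 / 162 = 8.086 mg/L
k = ln2 / t½ = 0.693147 / 40.3 = 0.01720 h⁻¹
Fraction remaining after one interval: r = e^(−kτ) = e^(−0.01720 × 87.6) = 0.2216
Before dose 4, 3 doses have been given (aged 1τ, 2τ, 3τ).
C_trough = C₀ × (r + r² + … + r^3) = C₀ × r(1−r^3)/(1−r)
        = 8.086 × 0.2216 × (1 − 0.01088) / (1 − 0.2216) = 2.277 mg/L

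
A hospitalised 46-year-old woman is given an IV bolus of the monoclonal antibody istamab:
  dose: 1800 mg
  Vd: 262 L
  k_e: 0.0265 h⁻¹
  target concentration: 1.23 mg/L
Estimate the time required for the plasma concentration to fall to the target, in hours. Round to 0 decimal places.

C₀ = Dose / Vd = 1800 / 262 = 6.870 mg/L
t = ln(C₀ / C) / k = ln(6.870 / 1.23) / 0.02650
  = ln(5.585) / 0.02650 = 1.720 / 0.02650 = 64.91 h

65 h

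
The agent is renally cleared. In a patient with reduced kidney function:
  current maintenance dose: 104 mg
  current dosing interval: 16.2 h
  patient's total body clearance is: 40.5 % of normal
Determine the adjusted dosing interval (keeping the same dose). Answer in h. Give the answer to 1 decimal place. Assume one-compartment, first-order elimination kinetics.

To keep the same average steady-state level, dosing rate must scale with clearance.
CL ratio = 40.5 / 100 = 0.4050
New interval (same dose) = 16.2 / 0.4050 = 40.00 h

40.0 h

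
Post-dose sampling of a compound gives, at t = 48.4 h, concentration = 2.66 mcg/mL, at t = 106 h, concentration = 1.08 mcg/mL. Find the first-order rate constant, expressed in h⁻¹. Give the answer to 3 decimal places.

0.016 h⁻¹

k = ln(C₁/C₂) / (t₂ − t₁) = ln(2.66/1.08) / (106 − 48.4)
  = 0.9014 / 57.60 = 0.01565 h⁻¹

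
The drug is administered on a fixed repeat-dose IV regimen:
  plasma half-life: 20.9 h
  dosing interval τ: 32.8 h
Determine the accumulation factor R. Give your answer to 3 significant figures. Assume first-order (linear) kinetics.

k = ln2 / t½ = 0.693147 / 20.9 = 0.03316 h⁻¹
e^(−kτ) = e^(−0.03316 × 32.8) = 0.3370
Accumulation ratio R = 1 / (1 − e^(−kτ)) = 1 / (1 − 0.3370) = 1.508

1.51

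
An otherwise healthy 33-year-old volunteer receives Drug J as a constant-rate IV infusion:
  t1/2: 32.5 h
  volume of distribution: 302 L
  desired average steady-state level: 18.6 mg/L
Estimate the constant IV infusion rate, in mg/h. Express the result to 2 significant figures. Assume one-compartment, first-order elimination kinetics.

120 mg/h

k = ln2 / t½ = 0.693147 / 32.5 = 0.02133 h⁻¹
CL = k × Vd = 0.02133 × 302 = 6.442 L/h
At steady state, infusion rate R₀ = Css × CL = 18.6 × 6.442 = 119.8 mg/h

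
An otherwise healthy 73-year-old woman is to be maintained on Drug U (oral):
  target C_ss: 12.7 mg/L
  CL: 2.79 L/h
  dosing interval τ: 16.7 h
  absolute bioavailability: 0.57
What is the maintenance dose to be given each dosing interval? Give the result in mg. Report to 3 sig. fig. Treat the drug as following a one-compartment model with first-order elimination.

At steady state, F × (Dose/τ) = Css × CL.
Dose = Css × CL × τ / F = 12.7 × 2.790 × 16.7 / 0.57 = 1038 mg

1040 mg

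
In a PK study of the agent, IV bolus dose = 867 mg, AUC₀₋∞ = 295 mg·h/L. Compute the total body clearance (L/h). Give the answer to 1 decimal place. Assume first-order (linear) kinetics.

CL = Dose / AUC = 867 / 295 = 2.939 L/h

2.9 L/h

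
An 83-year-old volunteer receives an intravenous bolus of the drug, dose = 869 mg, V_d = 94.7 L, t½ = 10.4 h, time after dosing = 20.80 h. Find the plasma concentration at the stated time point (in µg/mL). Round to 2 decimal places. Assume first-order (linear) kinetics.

C₀ = Dose / Vd = 869.0 / 94.7 = 9.176 mg/L
k = ln2 / t½ = 0.693147 / 10.4 = 0.06665 h⁻¹
t / t½ = 20.80 / 10.4 = 2 half-lives
C = C₀ × (1/2)^2 = 9.176 × 0.2500 = 2.294 mg/L
(2.294 mg/L = 2.294 µg/mL)

2.29 µg/mL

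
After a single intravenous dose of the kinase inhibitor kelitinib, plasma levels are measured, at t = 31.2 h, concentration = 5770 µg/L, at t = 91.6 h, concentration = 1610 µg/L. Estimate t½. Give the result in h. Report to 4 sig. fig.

32.80 h

k = ln(C₁/C₂) / (t₂ − t₁) = ln(5770/1610) / (91.6 − 31.2)
  = 1.276 / 60.40 = 0.02113 h⁻¹
t½ = ln2 / k = 0.693147 / 0.02113 = 32.80 h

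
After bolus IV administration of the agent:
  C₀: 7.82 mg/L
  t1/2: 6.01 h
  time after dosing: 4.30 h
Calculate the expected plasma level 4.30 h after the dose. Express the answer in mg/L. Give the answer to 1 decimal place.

4.8 mg/L

k = ln2 / t½ = 0.693147 / 6.01 = 0.1153 h⁻¹
C = C₀ · e^(−k·t) = 7.820 × e^(−0.1153 × 4.30)
  = 7.820 × 0.6091 = 4.763 mg/L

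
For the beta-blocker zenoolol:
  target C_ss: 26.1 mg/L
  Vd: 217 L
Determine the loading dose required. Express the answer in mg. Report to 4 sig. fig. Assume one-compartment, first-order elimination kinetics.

5664 mg

LD = Css × Vd = 26.1 × 217 = 5664 mg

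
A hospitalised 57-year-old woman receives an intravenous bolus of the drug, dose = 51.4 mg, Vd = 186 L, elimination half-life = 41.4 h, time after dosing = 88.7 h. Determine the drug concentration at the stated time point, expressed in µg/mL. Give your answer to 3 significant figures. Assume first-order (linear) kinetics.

C₀ = Dose / Vd = 51.40 / 186 = 0.2763 mg/L
k = ln2 / t½ = 0.693147 / 41.4 = 0.01674 h⁻¹
C = C₀ · e^(−k·t) = 0.2763 × e^(−0.01674 × 88.7)
  = 0.2763 × 0.2265 = 0.06258 mg/L
(0.06258 mg/L = 0.06258 µg/mL)

0.0626 µg/mL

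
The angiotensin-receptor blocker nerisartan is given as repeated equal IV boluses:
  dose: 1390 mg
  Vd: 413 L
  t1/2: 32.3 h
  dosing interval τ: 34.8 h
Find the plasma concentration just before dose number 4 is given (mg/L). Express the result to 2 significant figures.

2.7 mg/L

C₀ per dose = Dose / Vd = 1390 / 413 = 3.366 mg/L
k = ln2 / t½ = 0.693147 / 32.3 = 0.02146 h⁻¹
Fraction remaining after one interval: r = e^(−kτ) = e^(−0.02146 × 34.8) = 0.4739
Before dose 4, 3 doses have been given (aged 1τ, 2τ, 3τ).
C_trough = C₀ × (r + r² + … + r^3) = C₀ × r(1−r^3)/(1−r)
        = 3.366 × 0.4739 × (1 − 0.1064) / (1 − 0.4739) = 2.709 mg/L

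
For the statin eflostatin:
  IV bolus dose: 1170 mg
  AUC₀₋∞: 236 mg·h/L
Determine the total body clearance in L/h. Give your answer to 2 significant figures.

CL = Dose / AUC = 1170 / 236 = 4.958 L/h

5.0 L/h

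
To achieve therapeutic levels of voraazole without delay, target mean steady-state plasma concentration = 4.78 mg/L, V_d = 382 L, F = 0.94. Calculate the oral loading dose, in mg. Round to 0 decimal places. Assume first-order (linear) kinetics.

LD = Css × Vd / F = 4.78 × 382 / 0.94 = 1943 mg

1943 mg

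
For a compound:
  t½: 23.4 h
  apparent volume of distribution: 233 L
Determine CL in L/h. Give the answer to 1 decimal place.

k = ln2 / t½ = 0.693147 / 23.4 = 0.02962 h⁻¹
CL = k × Vd = 0.02962 × 233 = 6.901 L/h

6.9 L/h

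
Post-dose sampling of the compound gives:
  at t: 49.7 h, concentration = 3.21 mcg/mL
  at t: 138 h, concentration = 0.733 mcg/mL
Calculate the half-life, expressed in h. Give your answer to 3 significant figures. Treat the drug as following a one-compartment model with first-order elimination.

41.4 h

k = ln(C₁/C₂) / (t₂ − t₁) = ln(3.21/0.733) / (138 − 49.7)
  = 1.477 / 88.30 = 0.01673 h⁻¹
t½ = ln2 / k = 0.693147 / 0.01673 = 41.43 h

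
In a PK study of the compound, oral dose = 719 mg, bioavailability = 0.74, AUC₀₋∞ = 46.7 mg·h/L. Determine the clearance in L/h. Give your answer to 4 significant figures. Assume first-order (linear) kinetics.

CL = F·Dose / AUC = 0.74 × 719 / 46.7 = 11.39 L/h

11.39 L/h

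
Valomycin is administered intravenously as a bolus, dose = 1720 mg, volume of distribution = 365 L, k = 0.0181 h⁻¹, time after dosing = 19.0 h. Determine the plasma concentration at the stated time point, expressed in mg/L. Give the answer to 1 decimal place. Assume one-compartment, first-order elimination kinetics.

3.3 mg/L

C₀ = Dose / Vd = 1720 / 365 = 4.712 mg/L
C = C₀ · e^(−k·t) = 4.712 × e^(−0.01810 × 19.0)
  = 4.712 × 0.7090 = 3.341 mg/L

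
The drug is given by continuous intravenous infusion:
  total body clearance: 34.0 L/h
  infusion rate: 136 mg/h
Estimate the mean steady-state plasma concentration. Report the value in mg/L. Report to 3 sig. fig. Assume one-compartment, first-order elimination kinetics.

At steady state Css = R₀ / CL = 136 / 34.00 = 4.000 mg/L

4.00 mg/L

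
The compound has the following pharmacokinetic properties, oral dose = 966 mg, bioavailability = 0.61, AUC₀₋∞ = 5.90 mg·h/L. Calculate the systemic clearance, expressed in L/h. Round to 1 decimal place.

CL = F·Dose / AUC = 0.61 × 966 / 5.90 = 99.87 L/h

99.9 L/h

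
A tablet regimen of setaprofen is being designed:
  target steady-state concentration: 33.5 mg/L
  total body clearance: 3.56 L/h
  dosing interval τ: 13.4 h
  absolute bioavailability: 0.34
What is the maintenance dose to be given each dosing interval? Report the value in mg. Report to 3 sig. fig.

At steady state, F × (Dose/τ) = Css × CL.
Dose = Css × CL × τ / F = 33.5 × 3.560 × 13.4 / 0.34 = 4700 mg

4700 mg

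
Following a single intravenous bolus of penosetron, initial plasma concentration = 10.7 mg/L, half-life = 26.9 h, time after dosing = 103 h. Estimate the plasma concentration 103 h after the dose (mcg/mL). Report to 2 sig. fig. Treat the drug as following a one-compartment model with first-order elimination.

0.75 mcg/mL

k = ln2 / t½ = 0.693147 / 26.9 = 0.02577 h⁻¹
C = C₀ · e^(−k·t) = 10.70 × e^(−0.02577 × 103)
  = 10.70 × 0.07035 = 0.7527 mg/L
(0.7527 mg/L = 0.7527 mcg/mL)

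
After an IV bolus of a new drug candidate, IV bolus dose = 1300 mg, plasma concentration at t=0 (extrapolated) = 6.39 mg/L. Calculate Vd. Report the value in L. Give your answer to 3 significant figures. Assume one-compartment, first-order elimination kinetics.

203 L

Vd = Dose / C₀ = 1300 / 6.39 = 203.4 L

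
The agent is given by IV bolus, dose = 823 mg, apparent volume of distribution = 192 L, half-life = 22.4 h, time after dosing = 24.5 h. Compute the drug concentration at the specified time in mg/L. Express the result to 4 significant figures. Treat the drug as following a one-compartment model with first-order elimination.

2.008 mg/L

C₀ = Dose / Vd = 823.0 / 192 = 4.286 mg/L
k = ln2 / t½ = 0.693147 / 22.4 = 0.03094 h⁻¹
C = C₀ · e^(−k·t) = 4.286 × e^(−0.03094 × 24.5)
  = 4.286 × 0.4686 = 2.008 mg/L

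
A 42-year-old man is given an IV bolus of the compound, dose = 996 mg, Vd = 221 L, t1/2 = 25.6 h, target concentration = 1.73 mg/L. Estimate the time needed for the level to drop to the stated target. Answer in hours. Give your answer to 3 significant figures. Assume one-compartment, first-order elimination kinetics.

C₀ = Dose / Vd = 996.0 / 221 = 4.507 mg/L
k = ln2 / t½ = 0.693147 / 25.6 = 0.02708 h⁻¹
t = ln(C₀ / C) / k = ln(4.507 / 1.73) / 0.02708
  = ln(2.605) / 0.02708 = 0.9574 / 0.02708 = 35.35 h

35.4 h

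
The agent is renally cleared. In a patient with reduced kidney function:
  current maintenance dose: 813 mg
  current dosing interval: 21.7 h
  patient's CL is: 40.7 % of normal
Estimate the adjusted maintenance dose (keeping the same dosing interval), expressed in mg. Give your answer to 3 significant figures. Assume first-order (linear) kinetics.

331 mg

To keep the same average steady-state level, dosing rate must scale with clearance.
CL ratio = 40.7 / 100 = 0.4070
New dose (same interval) = 813 × 0.4070 = 330.9 mg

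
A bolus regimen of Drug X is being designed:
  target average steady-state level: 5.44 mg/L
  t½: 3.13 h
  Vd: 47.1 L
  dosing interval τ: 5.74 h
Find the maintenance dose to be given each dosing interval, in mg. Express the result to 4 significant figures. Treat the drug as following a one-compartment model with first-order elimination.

k = ln2 / t½ = 0.693147 / 3.13 = 0.2215 h⁻¹
CL = k × Vd = 0.2215 × 47.1 = 10.43 L/h
At steady state, Dose/τ = Css × CL.
Dose = Css × CL × τ = 5.44 × 10.43 × 5.74 = 325.7 mg

325.7 mg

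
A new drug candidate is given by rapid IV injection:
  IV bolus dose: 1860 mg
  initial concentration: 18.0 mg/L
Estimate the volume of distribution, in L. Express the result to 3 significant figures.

Vd = Dose / C₀ = 1860 / 18.0 = 103.3 L

103 L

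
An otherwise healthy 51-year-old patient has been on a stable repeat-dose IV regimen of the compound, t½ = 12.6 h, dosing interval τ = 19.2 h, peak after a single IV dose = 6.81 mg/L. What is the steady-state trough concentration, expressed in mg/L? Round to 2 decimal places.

k = ln2 / t½ = 0.693147 / 12.6 = 0.05501 h⁻¹
e^(−kτ) = e^(−0.05501 × 19.2) = 0.3478
Accumulation ratio R = 1 / (1 − e^(−kτ)) = 1 / (1 − 0.3478) = 1.533
Steady-state trough = C₀ × R × e^(−kτ) = 6.81 × 1.533 × 0.3478 = 3.631 mg/L

3.63 mg/L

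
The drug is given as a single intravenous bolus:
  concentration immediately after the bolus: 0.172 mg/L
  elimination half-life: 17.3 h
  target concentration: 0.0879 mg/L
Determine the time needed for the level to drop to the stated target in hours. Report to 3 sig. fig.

16.8 h

k = ln2 / t½ = 0.693147 / 17.3 = 0.04007 h⁻¹
t = ln(C₀ / C) / k = ln(0.1720 / 0.0879) / 0.04007
  = ln(1.957) / 0.04007 = 0.6714 / 0.04007 = 16.76 h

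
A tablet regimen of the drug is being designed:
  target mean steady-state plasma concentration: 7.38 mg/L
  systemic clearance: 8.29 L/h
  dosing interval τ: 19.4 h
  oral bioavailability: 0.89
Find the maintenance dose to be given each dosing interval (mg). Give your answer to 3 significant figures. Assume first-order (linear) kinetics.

1330 mg

At steady state, F × (Dose/τ) = Css × CL.
Dose = Css × CL × τ / F = 7.38 × 8.290 × 19.4 / 0.89 = 1334 mg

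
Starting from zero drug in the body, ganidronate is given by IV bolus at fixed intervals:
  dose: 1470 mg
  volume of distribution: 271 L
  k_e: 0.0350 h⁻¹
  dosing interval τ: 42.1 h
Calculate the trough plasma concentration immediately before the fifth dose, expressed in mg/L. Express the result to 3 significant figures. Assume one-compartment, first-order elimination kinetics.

1.61 mg/L

C₀ per dose = Dose / Vd = 1470 / 271 = 5.424 mg/L
Fraction remaining after one interval: r = e^(−kτ) = e^(−0.03500 × 42.1) = 0.2291
Before dose 5, 4 doses have been given (aged 1τ, 2τ, 3τ, 4τ).
C_trough = C₀ × (r + r² + … + r^4) = C₀ × r(1−r^4)/(1−r)
        = 5.424 × 0.2291 × (1 − 0.002755) / (1 − 0.2291) = 1.607 mg/L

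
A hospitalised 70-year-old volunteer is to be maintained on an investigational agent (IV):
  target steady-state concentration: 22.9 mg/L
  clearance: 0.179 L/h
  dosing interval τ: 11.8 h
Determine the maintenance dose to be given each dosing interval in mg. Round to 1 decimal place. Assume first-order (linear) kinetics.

48.4 mg

At steady state, Dose/τ = Css × CL.
Dose = Css × CL × τ = 22.9 × 0.1790 × 11.8 = 48.37 mg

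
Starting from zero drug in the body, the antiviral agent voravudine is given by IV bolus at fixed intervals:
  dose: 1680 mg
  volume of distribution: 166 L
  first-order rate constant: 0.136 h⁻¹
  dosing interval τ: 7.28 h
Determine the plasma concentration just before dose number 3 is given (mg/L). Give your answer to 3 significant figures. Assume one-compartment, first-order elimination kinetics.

5.16 mg/L

C₀ per dose = Dose / Vd = 1680 / 166 = 10.12 mg/L
Fraction remaining after one interval: r = e^(−kτ) = e^(−0.1360 × 7.28) = 0.3715
Before dose 3, 2 doses have been given (aged 1τ, 2τ).
C_trough = C₀ × (r + r²) = 10.12 × (0.3715 + 0.1380) = 5.156 mg/L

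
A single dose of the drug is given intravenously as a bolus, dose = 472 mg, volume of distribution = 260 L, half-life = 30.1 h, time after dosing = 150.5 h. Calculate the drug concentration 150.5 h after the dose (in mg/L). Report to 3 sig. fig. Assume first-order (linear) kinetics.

0.0567 mg/L

C₀ = Dose / Vd = 472.0 / 260 = 1.815 mg/L
k = ln2 / t½ = 0.693147 / 30.1 = 0.02303 h⁻¹
t / t½ = 150.5 / 30.1 = 5 half-lives
C = C₀ × (1/2)^5 = 1.815 × 0.03125 = 0.05672 mg/L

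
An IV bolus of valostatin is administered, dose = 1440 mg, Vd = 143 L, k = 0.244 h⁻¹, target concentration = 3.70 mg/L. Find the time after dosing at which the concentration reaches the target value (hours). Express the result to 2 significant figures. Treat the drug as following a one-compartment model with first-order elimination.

C₀ = Dose / Vd = 1440 / 143 = 10.07 mg/L
t = ln(C₀ / C) / k = ln(10.07 / 3.70) / 0.2440
  = ln(2.722) / 0.2440 = 1.001 / 0.2440 = 4.102 h

4.1 h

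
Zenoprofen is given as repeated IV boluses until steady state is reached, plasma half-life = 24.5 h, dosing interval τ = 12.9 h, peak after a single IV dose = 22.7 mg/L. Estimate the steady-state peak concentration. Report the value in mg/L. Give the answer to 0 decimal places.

k = ln2 / t½ = 0.693147 / 24.5 = 0.02829 h⁻¹
e^(−kτ) = e^(−0.02829 × 12.9) = 0.6942
Accumulation ratio R = 1 / (1 − e^(−kτ)) = 1 / (1 − 0.6942) = 3.270
Steady-state peak = C₀ × R = 22.7 × 3.270 = 74.23 mg/L

74 mg/L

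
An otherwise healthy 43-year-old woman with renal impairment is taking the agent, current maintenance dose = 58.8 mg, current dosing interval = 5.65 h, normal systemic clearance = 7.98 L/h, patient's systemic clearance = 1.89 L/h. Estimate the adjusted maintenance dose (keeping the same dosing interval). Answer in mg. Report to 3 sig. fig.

To keep the same average steady-state level, dosing rate must scale with clearance.
CL ratio = 1.89 / 7.98 = 0.2368
New dose (same interval) = 58.8 × 0.2368 = 13.92 mg

13.9 mg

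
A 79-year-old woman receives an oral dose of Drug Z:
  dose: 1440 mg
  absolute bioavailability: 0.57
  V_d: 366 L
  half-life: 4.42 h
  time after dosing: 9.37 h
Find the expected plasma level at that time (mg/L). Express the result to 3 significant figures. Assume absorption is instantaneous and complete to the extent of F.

0.516 mg/L

Amount reaching circulation = F × Dose = 0.57 × 1440 = 820.8 mg
C₀ = F·Dose / Vd = 820.8 / 366 = 2.243 mg/L
k = ln2 / t½ = 0.693147 / 4.42 = 0.1568 h⁻¹
C = C₀ · e^(−k·t) = 2.243 × e^(−0.1568 × 9.37)
  = 2.243 × 0.2301 = 0.5161 mg/L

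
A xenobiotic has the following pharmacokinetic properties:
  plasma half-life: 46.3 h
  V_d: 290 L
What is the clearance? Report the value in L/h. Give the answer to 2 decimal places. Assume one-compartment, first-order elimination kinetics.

k = ln2 / t½ = 0.693147 / 46.3 = 0.01497 h⁻¹
CL = k × Vd = 0.01497 × 290 = 4.341 L/h

4.34 L/h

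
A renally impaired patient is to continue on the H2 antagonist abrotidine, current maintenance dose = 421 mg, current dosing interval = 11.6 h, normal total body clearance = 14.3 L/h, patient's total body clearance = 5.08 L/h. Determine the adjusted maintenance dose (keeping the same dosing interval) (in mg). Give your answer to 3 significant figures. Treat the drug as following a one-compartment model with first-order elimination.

150 mg

To keep the same average steady-state level, dosing rate must scale with clearance.
CL ratio = 5.08 / 14.3 = 0.3552
New dose (same interval) = 421 × 0.3552 = 149.5 mg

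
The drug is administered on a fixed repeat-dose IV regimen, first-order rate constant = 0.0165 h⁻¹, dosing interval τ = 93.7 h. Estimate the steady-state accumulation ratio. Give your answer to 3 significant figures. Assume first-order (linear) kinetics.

1.27

e^(−kτ) = e^(−0.01650 × 93.7) = 0.2131
Accumulation ratio R = 1 / (1 − e^(−kτ)) = 1 / (1 − 0.2131) = 1.271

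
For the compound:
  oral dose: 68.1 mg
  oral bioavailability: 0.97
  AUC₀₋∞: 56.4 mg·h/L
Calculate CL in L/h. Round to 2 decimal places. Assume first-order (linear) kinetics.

CL = F·Dose / AUC = 0.97 × 68.1 / 56.4 = 1.171 L/h

1.17 L/h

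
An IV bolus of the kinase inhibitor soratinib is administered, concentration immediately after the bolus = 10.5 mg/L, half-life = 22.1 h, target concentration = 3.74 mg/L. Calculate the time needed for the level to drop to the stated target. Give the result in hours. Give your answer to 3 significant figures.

32.9 h

k = ln2 / t½ = 0.693147 / 22.1 = 0.03136 h⁻¹
t = ln(C₀ / C) / k = ln(10.50 / 3.74) / 0.03136
  = ln(2.807) / 0.03136 = 1.032 / 0.03136 = 32.91 h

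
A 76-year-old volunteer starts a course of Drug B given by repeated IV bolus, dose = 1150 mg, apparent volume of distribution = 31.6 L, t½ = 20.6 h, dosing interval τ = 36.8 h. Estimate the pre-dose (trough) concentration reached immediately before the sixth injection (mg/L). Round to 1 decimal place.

C₀ per dose = Dose / Vd = 1150 / 31.6 = 36.39 mg/L
k = ln2 / t½ = 0.693147 / 20.6 = 0.03365 h⁻¹
Fraction remaining after one interval: r = e^(−kτ) = e^(−0.03365 × 36.8) = 0.2899
Before dose 6, 5 doses have been given (aged 1τ, 2τ, 3τ, 4τ, 5τ).
C_trough = C₀ × (r + r² + … + r^5) = C₀ × r(1−r^5)/(1−r)
        = 36.39 × 0.2899 × (1 − 0.002048) / (1 − 0.2899) = 14.83 mg/L

14.8 mg/L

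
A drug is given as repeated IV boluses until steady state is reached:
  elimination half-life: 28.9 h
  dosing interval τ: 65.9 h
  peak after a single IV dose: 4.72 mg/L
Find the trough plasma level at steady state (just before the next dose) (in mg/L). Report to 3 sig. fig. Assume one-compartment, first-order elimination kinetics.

1.22 mg/L

k = ln2 / t½ = 0.693147 / 28.9 = 0.02398 h⁻¹
e^(−kτ) = e^(−0.02398 × 65.9) = 0.2059
Accumulation ratio R = 1 / (1 − e^(−kτ)) = 1 / (1 − 0.2059) = 1.259
Steady-state trough = C₀ × R × e^(−kτ) = 4.72 × 1.259 × 0.2059 = 1.224 mg/L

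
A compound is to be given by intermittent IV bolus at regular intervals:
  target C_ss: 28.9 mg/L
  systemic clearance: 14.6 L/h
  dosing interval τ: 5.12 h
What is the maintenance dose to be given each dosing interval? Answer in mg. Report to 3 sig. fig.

At steady state, Dose/τ = Css × CL.
Dose = Css × CL × τ = 28.9 × 14.60 × 5.12 = 2160 mg

2160 mg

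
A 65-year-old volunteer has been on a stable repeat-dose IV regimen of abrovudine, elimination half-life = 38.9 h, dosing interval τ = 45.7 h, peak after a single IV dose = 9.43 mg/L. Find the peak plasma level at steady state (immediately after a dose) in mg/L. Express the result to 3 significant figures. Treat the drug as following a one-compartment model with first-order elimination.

k = ln2 / t½ = 0.693147 / 38.9 = 0.01782 h⁻¹
e^(−kτ) = e^(−0.01782 × 45.7) = 0.4429
Accumulation ratio R = 1 / (1 − e^(−kτ)) = 1 / (1 − 0.4429) = 1.795
Steady-state peak = C₀ × R = 9.43 × 1.795 = 16.93 mg/L

16.9 mg/L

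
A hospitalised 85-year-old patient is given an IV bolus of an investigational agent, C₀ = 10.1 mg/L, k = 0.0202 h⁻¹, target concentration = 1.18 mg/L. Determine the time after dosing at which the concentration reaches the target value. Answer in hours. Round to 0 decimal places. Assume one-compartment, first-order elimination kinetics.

106 h

t = ln(C₀ / C) / k = ln(10.10 / 1.18) / 0.02020
  = ln(8.559) / 0.02020 = 2.147 / 0.02020 = 106.3 h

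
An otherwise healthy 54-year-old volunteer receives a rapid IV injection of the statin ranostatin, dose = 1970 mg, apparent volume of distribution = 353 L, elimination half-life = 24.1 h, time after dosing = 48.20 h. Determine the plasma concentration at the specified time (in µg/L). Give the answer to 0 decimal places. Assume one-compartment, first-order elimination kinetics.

1395 µg/L

C₀ = Dose / Vd = 1970 / 353 = 5.581 mg/L
k = ln2 / t½ = 0.693147 / 24.1 = 0.02876 h⁻¹
t / t½ = 48.20 / 24.1 = 2 half-lives
C = C₀ × (1/2)^2 = 5.581 × 0.2500 = 1.395 mg/L
Convert: 1.395 mg/L × 1000 = 1395 µg/L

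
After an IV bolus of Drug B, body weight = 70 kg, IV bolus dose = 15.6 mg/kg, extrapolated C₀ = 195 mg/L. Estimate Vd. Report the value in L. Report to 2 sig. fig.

Dose = 15.6 × 70 = 1092 mg
Vd = Dose / C₀ = 1092 / 195 = 5.600 L

5.6 L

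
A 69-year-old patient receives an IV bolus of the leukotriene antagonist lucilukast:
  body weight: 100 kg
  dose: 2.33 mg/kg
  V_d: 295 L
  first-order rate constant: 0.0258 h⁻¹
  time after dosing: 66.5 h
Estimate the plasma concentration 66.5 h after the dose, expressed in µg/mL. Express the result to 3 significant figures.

Total dose = 2.33 × 100 = 233.0 mg
C₀ = Dose / Vd = 233.0 / 295 = 0.7898 mg/L
C = C₀ · e^(−k·t) = 0.7898 × e^(−0.02580 × 66.5)
  = 0.7898 × 0.1798 = 0.1420 mg/L
(0.1420 mg/L = 0.1420 µg/mL)

0.142 µg/mL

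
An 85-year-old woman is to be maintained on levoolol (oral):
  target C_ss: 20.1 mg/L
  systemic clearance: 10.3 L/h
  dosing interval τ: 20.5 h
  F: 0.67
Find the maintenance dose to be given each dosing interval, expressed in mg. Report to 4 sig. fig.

At steady state, F × (Dose/τ) = Css × CL.
Dose = Css × CL × τ / F = 20.1 × 10.30 × 20.5 / 0.67 = 6335 mg

6335 mg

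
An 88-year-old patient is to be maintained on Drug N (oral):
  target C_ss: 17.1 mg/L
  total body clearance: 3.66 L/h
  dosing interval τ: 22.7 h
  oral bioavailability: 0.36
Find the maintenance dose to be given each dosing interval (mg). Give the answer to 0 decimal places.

3946 mg

At steady state, F × (Dose/τ) = Css × CL.
Dose = Css × CL × τ / F = 17.1 × 3.660 × 22.7 / 0.36 = 3946 mg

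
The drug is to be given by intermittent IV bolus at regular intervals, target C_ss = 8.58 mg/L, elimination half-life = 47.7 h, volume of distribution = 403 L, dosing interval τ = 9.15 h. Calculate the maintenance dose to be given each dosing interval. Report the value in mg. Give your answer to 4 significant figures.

459.7 mg

k = ln2 / t½ = 0.693147 / 47.7 = 0.01453 h⁻¹
CL = k × Vd = 0.01453 × 403 = 5.856 L/h
At steady state, Dose/τ = Css × CL.
Dose = Css × CL × τ = 8.58 × 5.856 × 9.15 = 459.7 mg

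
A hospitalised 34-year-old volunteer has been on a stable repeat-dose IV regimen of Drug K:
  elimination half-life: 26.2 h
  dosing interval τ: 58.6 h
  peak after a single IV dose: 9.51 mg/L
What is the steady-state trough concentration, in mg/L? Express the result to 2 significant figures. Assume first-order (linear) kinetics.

2.6 mg/L

k = ln2 / t½ = 0.693147 / 26.2 = 0.02646 h⁻¹
e^(−kτ) = e^(−0.02646 × 58.6) = 0.2121
Accumulation ratio R = 1 / (1 − e^(−kτ)) = 1 / (1 − 0.2121) = 1.269
Steady-state trough = C₀ × R × e^(−kτ) = 9.51 × 1.269 × 0.2121 = 2.560 mg/L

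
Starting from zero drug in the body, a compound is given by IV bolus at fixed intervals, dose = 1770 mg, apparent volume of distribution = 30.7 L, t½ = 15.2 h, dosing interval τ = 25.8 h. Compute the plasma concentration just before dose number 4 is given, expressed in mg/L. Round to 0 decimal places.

25 mg/L

C₀ per dose = Dose / Vd = 1770 / 30.7 = 57.65 mg/L
k = ln2 / t½ = 0.693147 / 15.2 = 0.04560 h⁻¹
Fraction remaining after one interval: r = e^(−kτ) = e^(−0.04560 × 25.8) = 0.3084
Before dose 4, 3 doses have been given (aged 1τ, 2τ, 3τ).
C_trough = C₀ × (r + r² + … + r^3) = C₀ × r(1−r^3)/(1−r)
        = 57.65 × 0.3084 × (1 − 0.02933) / (1 − 0.3084) = 24.95 mg/L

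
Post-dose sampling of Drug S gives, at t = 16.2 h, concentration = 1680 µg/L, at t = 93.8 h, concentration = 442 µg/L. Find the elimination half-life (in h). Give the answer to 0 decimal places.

40 h

k = ln(C₁/C₂) / (t₂ − t₁) = ln(1680/442) / (93.8 − 16.2)
  = 1.335 / 77.60 = 0.01720 h⁻¹
t½ = ln2 / k = 0.693147 / 0.01720 = 40.30 h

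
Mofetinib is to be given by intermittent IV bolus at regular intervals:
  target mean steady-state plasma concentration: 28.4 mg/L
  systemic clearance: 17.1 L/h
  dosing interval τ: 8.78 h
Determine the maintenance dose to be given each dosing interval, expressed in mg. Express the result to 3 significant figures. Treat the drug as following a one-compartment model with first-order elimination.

At steady state, Dose/τ = Css × CL.
Dose = Css × CL × τ = 28.4 × 17.10 × 8.78 = 4264 mg

4260 mg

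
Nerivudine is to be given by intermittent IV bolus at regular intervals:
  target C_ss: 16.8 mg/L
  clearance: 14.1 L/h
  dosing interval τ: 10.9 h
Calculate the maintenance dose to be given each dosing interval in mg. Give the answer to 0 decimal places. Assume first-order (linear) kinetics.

At steady state, Dose/τ = Css × CL.
Dose = Css × CL × τ = 16.8 × 14.10 × 10.9 = 2582 mg

2582 mg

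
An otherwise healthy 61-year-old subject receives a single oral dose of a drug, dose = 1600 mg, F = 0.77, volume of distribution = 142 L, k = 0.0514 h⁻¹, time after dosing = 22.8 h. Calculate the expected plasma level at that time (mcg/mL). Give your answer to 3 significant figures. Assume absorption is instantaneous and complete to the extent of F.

2.69 mcg/mL

Amount reaching circulation = F × Dose = 0.77 × 1600 = 1232 mg
C₀ = F·Dose / Vd = 1232 / 142 = 8.676 mg/L
C = C₀ · e^(−k·t) = 8.676 × e^(−0.05140 × 22.8)
  = 8.676 × 0.3098 = 2.688 mg/L
(2.688 mg/L = 2.688 mcg/mL)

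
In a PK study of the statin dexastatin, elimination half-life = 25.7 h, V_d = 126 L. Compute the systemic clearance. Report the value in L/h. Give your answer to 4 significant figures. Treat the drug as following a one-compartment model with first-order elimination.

k = ln2 / t½ = 0.693147 / 25.7 = 0.02697 h⁻¹
CL = k × Vd = 0.02697 × 126 = 3.398 L/h

3.398 L/h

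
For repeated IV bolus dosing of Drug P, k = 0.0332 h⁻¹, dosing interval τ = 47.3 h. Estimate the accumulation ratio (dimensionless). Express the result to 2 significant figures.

e^(−kτ) = e^(−0.03320 × 47.3) = 0.2080
Accumulation ratio R = 1 / (1 − e^(−kτ)) = 1 / (1 − 0.2080) = 1.263

1.3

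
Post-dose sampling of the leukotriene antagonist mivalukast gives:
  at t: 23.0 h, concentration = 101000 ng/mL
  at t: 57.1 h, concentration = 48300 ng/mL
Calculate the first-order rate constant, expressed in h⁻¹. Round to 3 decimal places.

k = ln(C₁/C₂) / (t₂ − t₁) = ln(101000/48300) / (57.1 − 23.0)
  = 0.7377 / 34.10 = 0.02163 h⁻¹

0.022 h⁻¹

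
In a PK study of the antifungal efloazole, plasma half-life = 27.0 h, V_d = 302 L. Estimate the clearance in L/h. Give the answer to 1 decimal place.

7.8 L/h

k = ln2 / t½ = 0.693147 / 27.0 = 0.02567 h⁻¹
CL = k × Vd = 0.02567 × 302 = 7.752 L/h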